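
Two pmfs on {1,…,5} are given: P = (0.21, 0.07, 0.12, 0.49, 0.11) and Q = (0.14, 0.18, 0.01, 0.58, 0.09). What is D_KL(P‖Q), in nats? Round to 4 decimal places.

0.2567 nats

D(P‖Q) = Σ p·ln(p/q).
  0.21·ln(0.21/0.14) = 0.08515
  0.07·ln(0.07/0.18) = -0.06611
  0.12·ln(0.12/0.01) = 0.29819
  0.49·ln(0.49/0.58) = -0.08263
  0.11·ln(0.11/0.09) = 0.02207
D(P‖Q) = 0.2567 nats.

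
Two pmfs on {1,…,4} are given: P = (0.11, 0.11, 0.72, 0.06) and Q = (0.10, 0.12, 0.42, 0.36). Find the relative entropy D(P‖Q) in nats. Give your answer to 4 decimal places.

D(P‖Q) = Σ p·ln(p/q).
  0.11·ln(0.11/0.10) = 0.01048
  0.11·ln(0.11/0.12) = -0.00957
  0.72·ln(0.72/0.42) = 0.38808
  0.06·ln(0.06/0.36) = -0.10751
D(P‖Q) = 0.2815 nats.

0.2815 nats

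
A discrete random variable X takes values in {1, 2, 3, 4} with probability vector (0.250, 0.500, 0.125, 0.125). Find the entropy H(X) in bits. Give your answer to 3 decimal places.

1.750 bits

H(X) = −Σ p·log₂ p.
  −(0.250)·log₂(0.250) = 0.5000
  −(0.500)·log₂(0.500) = 0.5000
  −(0.125)·log₂(0.125) = 0.3750
  −(0.125)·log₂(0.125) = 0.3750
Sum: 0.5000 + 0.5000 + 0.3750 + 0.3750 = 1.750 bits.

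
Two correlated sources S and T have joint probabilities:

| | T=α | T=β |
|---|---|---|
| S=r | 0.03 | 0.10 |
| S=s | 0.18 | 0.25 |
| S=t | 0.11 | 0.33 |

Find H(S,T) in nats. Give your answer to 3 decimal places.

1.599 nats

H(S,T) = −Σ p(x,y)·ln p(x,y) over all 6 cells.
  cell (r,α): −0.03·ln0.03 = 0.1052
  cell (r,β): −0.10·ln0.10 = 0.2303
  cell (s,α): −0.18·ln0.18 = 0.3087
  cell (s,β): −0.25·ln0.25 = 0.3466
  cell (t,α): −0.11·ln0.11 = 0.2428
  cell (t,β): −0.33·ln0.33 = 0.3659
Sum = 1.599 nats.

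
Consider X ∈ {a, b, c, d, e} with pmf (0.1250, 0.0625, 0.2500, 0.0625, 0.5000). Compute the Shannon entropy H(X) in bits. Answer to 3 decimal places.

H(X) = −Σ p·log₂ p.
  −(0.1250)·log₂(0.1250) = 0.3750
  −(0.0625)·log₂(0.0625) = 0.2500
  −(0.2500)·log₂(0.2500) = 0.5000
  −(0.0625)·log₂(0.0625) = 0.2500
  −(0.5000)·log₂(0.5000) = 0.5000
Sum: 0.3750 + 0.2500 + 0.5000 + 0.2500 + 0.5000 = 1.875 bits.

1.875 bits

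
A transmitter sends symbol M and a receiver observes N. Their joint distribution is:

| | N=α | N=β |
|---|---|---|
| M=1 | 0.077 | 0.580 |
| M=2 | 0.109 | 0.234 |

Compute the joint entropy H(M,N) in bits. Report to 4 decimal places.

1.5795 bits

H(M,N) = −Σ p(x,y)·log₂ p(x,y) over all 4 cells.
  cell (1,α): −0.077·log₂0.077 = 0.28482
  cell (1,β): −0.580·log₂0.580 = 0.45581
  cell (2,α): −0.109·log₂0.109 = 0.34854
  cell (2,β): −0.234·log₂0.234 = 0.49033
Sum = 1.5795 bits.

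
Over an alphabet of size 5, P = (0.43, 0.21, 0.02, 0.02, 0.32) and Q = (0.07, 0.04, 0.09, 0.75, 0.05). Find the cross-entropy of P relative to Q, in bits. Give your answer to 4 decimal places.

H(P,Q) = −Σ p·log₂ q.
  −0.43·log₂(0.07) = 1.64970
  −0.21·log₂(0.04) = 0.97521
  −0.02·log₂(0.09) = 0.06948
  −0.02·log₂(0.75) = 0.00830
  −0.32·log₂(0.05) = 1.38302
H(P,Q) = 4.0857 bits.

4.0857 bits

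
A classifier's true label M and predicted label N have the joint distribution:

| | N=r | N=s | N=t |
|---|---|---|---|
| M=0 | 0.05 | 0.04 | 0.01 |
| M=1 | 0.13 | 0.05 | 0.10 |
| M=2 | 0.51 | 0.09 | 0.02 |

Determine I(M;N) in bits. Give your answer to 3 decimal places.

Marginals: p(M) = (0.1000, 0.2800, 0.6200), p(N) = (0.6900, 0.1800, 0.1300).
I(M;N) = H(M) + H(N) − H(M,N).
H(M) = 1.2740, H(N) = 1.1973, H(M,N) = 2.3202.
I(M;N) = 1.2740 + 1.1973 − 2.3202 = 0.151 bits.

0.151 bits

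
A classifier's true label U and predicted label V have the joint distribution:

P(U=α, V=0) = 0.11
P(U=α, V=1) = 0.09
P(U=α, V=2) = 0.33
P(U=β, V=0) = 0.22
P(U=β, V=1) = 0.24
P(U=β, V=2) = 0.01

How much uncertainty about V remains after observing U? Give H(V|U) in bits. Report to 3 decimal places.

1.235 bits

Chain rule: H(V|U) = H(U,V) − H(U).
Marginals: p(U) = (0.5300, 0.4700), p(V) = (0.3300, 0.3300, 0.3400).
H(U,V) = 2.2319 bits; H(U) = 0.9974 bits.
H(V|U) = 2.2319 − 0.9974 = 1.235 bits.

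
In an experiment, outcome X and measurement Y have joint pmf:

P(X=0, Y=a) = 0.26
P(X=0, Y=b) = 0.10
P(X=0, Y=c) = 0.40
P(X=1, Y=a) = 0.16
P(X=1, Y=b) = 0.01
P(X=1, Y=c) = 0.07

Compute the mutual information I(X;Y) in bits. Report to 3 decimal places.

0.059 bits

Marginals: p(X) = (0.7600, 0.2400), p(Y) = (0.4200, 0.1100, 0.4700).
I(X;Y) = H(X) + H(Y) − H(X,Y).
H(X) = 0.7950, H(Y) = 1.3879, H(X,Y) = 2.1243.
I(X;Y) = 0.7950 + 1.3879 − 2.1243 = 0.059 bits.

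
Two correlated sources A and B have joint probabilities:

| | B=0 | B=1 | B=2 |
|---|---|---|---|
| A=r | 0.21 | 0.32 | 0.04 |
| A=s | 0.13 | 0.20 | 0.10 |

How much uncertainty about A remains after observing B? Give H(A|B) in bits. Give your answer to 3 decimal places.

Chain rule: H(A|B) = H(A,B) − H(B).
Marginals: p(A) = (0.5700, 0.4300), p(B) = (0.3400, 0.5200, 0.1400).
H(A,B) = 2.3638 bits; H(B) = 1.4169 bits.
H(A|B) = 2.3638 − 1.4169 = 0.947 bits.

0.947 bits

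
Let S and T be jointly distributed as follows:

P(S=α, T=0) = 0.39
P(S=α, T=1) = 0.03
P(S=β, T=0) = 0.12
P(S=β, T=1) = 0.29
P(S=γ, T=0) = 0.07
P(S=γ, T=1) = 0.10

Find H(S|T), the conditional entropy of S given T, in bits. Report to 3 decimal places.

Marginals: p(S) = (0.4200, 0.4100, 0.1700), p(T) = (0.5800, 0.4200).
H(S|T) = Σ p(T) · H(S|T=·).
  T=0: p=0.5800, H(S|T=0) = 1.2235
  T=1: p=0.4200, H(S|T=1) = 1.1339
Weighted sum = 1.186 bits.

1.186 bits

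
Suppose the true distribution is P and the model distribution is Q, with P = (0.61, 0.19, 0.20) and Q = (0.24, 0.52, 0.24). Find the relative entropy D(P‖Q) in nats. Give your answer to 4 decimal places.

D(P‖Q) = Σ p·ln(p/q).
  0.61·ln(0.61/0.24) = 0.56902
  0.19·ln(0.19/0.52) = -0.19129
  0.20·ln(0.20/0.24) = -0.03646
D(P‖Q) = 0.3413 nats.

0.3413 nats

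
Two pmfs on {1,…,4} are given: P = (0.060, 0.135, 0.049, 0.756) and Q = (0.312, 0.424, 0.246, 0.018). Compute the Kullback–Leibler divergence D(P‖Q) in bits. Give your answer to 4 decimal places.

D(P‖Q) = Σ p·log₂(p/q).
  0.060·log₂(0.060/0.312) = -0.14271
  0.135·log₂(0.135/0.424) = -0.22290
  0.049·log₂(0.049/0.246) = -0.11406
  0.756·log₂(0.756/0.018) = 4.07659
D(P‖Q) = 3.5969 bits.

3.5969 bits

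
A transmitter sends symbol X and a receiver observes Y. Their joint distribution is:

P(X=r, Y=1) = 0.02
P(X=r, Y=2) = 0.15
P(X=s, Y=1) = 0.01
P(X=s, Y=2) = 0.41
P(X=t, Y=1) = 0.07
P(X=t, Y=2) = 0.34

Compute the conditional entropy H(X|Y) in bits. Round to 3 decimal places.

Chain rule: H(X|Y) = H(X,Y) − H(Y).
Marginals: p(X) = (0.1700, 0.4200, 0.4100), p(Y) = (0.1000, 0.9000).
H(X,Y) = 1.9150 bits; H(Y) = 0.4690 bits.
H(X|Y) = 1.9150 − 0.4690 = 1.446 bits.

1.446 bits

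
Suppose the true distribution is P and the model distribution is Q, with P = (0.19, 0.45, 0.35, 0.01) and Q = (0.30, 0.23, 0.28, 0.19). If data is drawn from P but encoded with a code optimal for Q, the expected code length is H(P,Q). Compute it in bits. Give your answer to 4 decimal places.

1.9509 bits

H(P,Q) = −Σ p·log₂ q.
  −0.19·log₂(0.30) = 0.33002
  −0.45·log₂(0.23) = 0.95413
  −0.35·log₂(0.28) = 0.64278
  −0.01·log₂(0.19) = 0.02396
H(P,Q) = 1.9509 bits.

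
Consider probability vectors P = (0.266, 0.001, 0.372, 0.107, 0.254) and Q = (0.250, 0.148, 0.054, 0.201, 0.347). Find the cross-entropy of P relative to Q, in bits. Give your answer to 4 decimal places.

2.7367 bits

H(P,Q) = −Σ p·log₂ q.
  −0.266·log₂(0.250) = 0.53200
  −0.001·log₂(0.148) = 0.00276
  −0.372·log₂(0.054) = 1.56645
  −0.107·log₂(0.201) = 0.24768
  −0.254·log₂(0.347) = 0.38786
H(P,Q) = 2.7367 bits.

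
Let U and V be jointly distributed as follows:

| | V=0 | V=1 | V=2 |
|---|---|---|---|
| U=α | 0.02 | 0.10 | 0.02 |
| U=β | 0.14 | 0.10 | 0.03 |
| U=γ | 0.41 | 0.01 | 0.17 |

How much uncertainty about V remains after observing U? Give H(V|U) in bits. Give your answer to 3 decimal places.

Marginals: p(U) = (0.1400, 0.2700, 0.5900), p(V) = (0.5700, 0.2100, 0.2200).
H(V|U) = Σ p(U) · H(V|U=·).
  U=α: p=0.1400, H(V|U=α) = 1.1488
  U=β: p=0.2700, H(V|U=β) = 1.3743
  U=γ: p=0.5900, H(V|U=γ) = 0.9819
Weighted sum = 1.111 bits.

1.111 bits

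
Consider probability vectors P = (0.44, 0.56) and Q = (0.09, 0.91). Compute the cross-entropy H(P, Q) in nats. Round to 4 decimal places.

H(P,Q) = −Σ p·ln q.
  −0.44·ln(0.09) = 1.05950
  −0.56·ln(0.91) = 0.05281
H(P,Q) = 1.1123 nats.

1.1123 nats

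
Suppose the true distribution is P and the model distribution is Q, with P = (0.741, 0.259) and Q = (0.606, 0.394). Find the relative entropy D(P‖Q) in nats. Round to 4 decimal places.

0.0404 nats

D(P‖Q) = Σ p·ln(p/q).
  0.741·ln(0.741/0.606) = 0.14903
  0.259·ln(0.259/0.394) = -0.10866
D(P‖Q) = 0.0404 nats.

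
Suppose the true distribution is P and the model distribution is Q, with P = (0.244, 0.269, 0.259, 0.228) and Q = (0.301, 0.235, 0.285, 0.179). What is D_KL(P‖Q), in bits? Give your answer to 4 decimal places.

D(P‖Q) = Σ p·log₂(p/q).
  0.244·log₂(0.244/0.301) = -0.07390
  0.269·log₂(0.269/0.235) = 0.05244
  0.259·log₂(0.259/0.285) = -0.03574
  0.228·log₂(0.228/0.179) = 0.07959
D(P‖Q) = 0.0224 bits.

0.0224 bits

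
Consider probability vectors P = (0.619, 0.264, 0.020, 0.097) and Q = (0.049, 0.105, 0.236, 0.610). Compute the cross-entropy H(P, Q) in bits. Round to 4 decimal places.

H(P,Q) = −Σ p·log₂ q.
  −0.619·log₂(0.049) = 2.69332
  −0.264·log₂(0.105) = 0.85841
  −0.020·log₂(0.236) = 0.04166
  −0.097·log₂(0.610) = 0.06917
H(P,Q) = 3.6626 bits.

3.6626 bits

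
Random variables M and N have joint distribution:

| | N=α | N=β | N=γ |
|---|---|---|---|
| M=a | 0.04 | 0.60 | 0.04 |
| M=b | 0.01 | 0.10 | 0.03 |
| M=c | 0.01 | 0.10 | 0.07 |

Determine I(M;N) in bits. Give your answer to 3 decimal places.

Marginals: p(M) = (0.6800, 0.1400, 0.1800), p(N) = (0.0600, 0.8000, 0.1400).
I(M;N) = H(M) + H(N) − H(M,N).
H(M) = 1.2208, H(N) = 0.8982, H(M,N) = 2.0313.
I(M;N) = 1.2208 + 0.8982 − 2.0313 = 0.088 bits.

0.088 bits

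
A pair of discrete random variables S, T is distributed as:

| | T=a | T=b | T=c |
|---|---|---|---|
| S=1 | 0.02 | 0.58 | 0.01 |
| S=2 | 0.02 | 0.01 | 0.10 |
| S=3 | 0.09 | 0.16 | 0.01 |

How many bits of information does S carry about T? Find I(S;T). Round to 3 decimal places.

0.435 bits

Marginals: p(S) = (0.6100, 0.1300, 0.2600), p(T) = (0.1300, 0.7500, 0.1200).
I(S;T) = H(S) + H(T) − H(S,T).
H(S) = 1.3229, H(T) = 1.0610, H(S,T) = 1.9487.
I(S;T) = 1.3229 + 1.0610 − 1.9487 = 0.435 bits.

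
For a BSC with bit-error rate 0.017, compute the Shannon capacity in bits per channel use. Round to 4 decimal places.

Binary symmetric channel: C = 1 − h₂(ε) where h₂ is the binary entropy function.
h₂(0.017) = −0.017·log₂0.017 − 0.983·log₂0.983 = 0.1242.
C = 1 − 0.1242 = 0.8758 bits per channel use.

0.8758 bits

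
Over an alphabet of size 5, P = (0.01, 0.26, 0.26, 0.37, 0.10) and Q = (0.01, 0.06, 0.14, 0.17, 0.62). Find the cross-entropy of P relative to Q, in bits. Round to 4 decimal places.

H(P,Q) = −Σ p·log₂ q.
  −0.01·log₂(0.01) = 0.06644
  −0.26·log₂(0.06) = 1.05531
  −0.26·log₂(0.14) = 0.73749
  −0.37·log₂(0.17) = 0.94587
  −0.10·log₂(0.62) = 0.06897
H(P,Q) = 2.8741 bits.

2.8741 bits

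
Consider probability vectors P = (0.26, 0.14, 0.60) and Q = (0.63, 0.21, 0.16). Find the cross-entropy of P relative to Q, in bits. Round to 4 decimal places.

2.0748 bits

H(P,Q) = −Σ p·log₂ q.
  −0.26·log₂(0.63) = 0.17331
  −0.14·log₂(0.21) = 0.31522
  −0.60·log₂(0.16) = 1.58631
H(P,Q) = 2.0748 bits.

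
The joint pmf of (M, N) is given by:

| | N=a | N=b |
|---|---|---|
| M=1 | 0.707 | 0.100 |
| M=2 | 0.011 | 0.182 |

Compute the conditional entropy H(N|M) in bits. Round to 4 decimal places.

Marginals: p(M) = (0.8070, 0.1930), p(N) = (0.7180, 0.2820).
H(N|M) = Σ p(M) · H(N|M=·).
  M=1: p=0.8070, H(N|M=1) = 0.5405
  M=2: p=0.1930, H(N|M=2) = 0.3154
Weighted sum = 0.4971 bits.

0.4971 bits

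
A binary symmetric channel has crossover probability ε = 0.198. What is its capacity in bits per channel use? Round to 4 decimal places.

0.2821 bits

Binary symmetric channel: C = 1 − h₂(ε) where h₂ is the binary entropy function.
h₂(0.198) = −0.198·log₂0.198 − 0.802·log₂0.802 = 0.7179.
C = 1 − 0.7179 = 0.2821 bits per channel use.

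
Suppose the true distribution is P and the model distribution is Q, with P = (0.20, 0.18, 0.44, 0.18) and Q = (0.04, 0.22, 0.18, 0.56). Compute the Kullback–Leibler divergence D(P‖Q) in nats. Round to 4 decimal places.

D(P‖Q) = Σ p·ln(p/q).
  0.20·ln(0.20/0.04) = 0.32189
  0.18·ln(0.18/0.22) = -0.03612
  0.44·ln(0.44/0.18) = 0.39328
  0.18·ln(0.18/0.56) = -0.20430
D(P‖Q) = 0.4748 nats.

0.4748 nats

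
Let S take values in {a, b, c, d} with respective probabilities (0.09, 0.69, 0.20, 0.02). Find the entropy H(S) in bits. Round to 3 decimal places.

1.259 bits

H(S) = −Σ p·log₂ p.
  −(0.09)·log₂(0.09) = 0.3127
  −(0.69)·log₂(0.69) = 0.3694
  −(0.20)·log₂(0.20) = 0.4644
  −(0.02)·log₂(0.02) = 0.1129
Sum: 0.3127 + 0.3694 + 0.4644 + 0.1129 = 1.259 bits.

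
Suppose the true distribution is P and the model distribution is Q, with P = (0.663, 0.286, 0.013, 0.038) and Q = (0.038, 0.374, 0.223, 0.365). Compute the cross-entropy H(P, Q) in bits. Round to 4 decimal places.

3.6171 bits

H(P,Q) = −Σ p·log₂ q.
  −0.663·log₂(0.038) = 3.12794
  −0.286·log₂(0.374) = 0.40580
  −0.013·log₂(0.223) = 0.02814
  −0.038·log₂(0.365) = 0.05525
H(P,Q) = 3.6171 bits.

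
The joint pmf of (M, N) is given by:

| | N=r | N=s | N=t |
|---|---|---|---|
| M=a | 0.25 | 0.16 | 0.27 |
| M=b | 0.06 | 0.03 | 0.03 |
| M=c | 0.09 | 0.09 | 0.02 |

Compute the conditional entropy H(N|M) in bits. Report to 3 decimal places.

1.508 bits

Marginals: p(M) = (0.6800, 0.1200, 0.2000), p(N) = (0.4000, 0.2800, 0.3200).
H(N|M) = Σ p(M) · H(N|M=·).
  M=a: p=0.6800, H(N|M=a) = 1.5510
  M=b: p=0.1200, H(N|M=b) = 1.5000
  M=c: p=0.2000, H(N|M=c) = 1.3690
Weighted sum = 1.508 bits.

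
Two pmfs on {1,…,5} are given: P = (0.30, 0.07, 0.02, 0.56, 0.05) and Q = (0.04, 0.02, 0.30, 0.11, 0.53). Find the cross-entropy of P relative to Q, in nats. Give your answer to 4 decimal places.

2.5314 nats

H(P,Q) = −Σ p·ln q.
  −0.30·ln(0.04) = 0.96566
  −0.07·ln(0.02) = 0.27384
  −0.02·ln(0.30) = 0.02408
  −0.56·ln(0.11) = 1.23607
  −0.05·ln(0.53) = 0.03174
H(P,Q) = 2.5314 nats.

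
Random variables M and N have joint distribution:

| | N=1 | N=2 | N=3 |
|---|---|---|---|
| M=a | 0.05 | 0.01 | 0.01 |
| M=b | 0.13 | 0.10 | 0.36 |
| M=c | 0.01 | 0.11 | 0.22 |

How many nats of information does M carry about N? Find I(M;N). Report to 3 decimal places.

0.097 nats

Marginals: p(M) = (0.0700, 0.5900, 0.3400), p(N) = (0.1900, 0.2200, 0.5900).
I(M;N) = H(M) + H(N) − H(M,N).
H(M) = 0.8642, H(N) = 0.9600, H(M,N) = 1.7271.
I(M;N) = 0.8642 + 0.9600 − 1.7271 = 0.097 nats.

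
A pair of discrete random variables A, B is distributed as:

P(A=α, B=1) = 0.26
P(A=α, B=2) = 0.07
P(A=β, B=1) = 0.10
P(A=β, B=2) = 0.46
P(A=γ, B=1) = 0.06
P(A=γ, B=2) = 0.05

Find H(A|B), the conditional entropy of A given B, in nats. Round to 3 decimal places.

0.762 nats

Chain rule: H(A|B) = H(A,B) − H(B).
Marginals: p(A) = (0.3300, 0.5600, 0.1100), p(B) = (0.4200, 0.5800).
H(A,B) = 1.4424 nats; H(B) = 0.6803 nats.
H(A|B) = 1.4424 − 0.6803 = 0.762 nats.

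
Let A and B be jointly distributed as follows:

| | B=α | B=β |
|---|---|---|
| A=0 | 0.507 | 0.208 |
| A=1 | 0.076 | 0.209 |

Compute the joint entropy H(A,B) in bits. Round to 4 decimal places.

H(A,B) = −Σ p(x,y)·log₂ p(x,y) over all 4 cells.
  cell (0,α): −0.507·log₂0.507 = 0.49683
  cell (0,β): −0.208·log₂0.208 = 0.47119
  cell (1,α): −0.076·log₂0.076 = 0.28256
  cell (1,β): −0.209·log₂0.209 = 0.47201
Sum = 1.7226 bits.

1.7226 bits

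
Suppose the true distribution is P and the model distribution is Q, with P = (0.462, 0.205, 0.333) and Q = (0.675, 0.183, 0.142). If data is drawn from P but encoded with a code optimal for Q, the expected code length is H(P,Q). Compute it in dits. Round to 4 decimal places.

0.5123 dits

H(P,Q) = −Σ p·log₁₀ q.
  −0.462·log₁₀(0.675) = 0.07886
  −0.205·log₁₀(0.183) = 0.15120
  −0.333·log₁₀(0.142) = 0.28229
H(P,Q) = 0.5123 dits.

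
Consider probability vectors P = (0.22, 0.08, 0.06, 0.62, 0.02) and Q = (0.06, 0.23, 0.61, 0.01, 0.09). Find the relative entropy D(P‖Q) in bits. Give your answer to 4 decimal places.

D(P‖Q) = Σ p·log₂(p/q).
  0.22·log₂(0.22/0.06) = 0.41238
  0.08·log₂(0.08/0.23) = -0.12188
  0.06·log₂(0.06/0.61) = -0.20075
  0.62·log₂(0.62/0.01) = 3.69160
  0.02·log₂(0.02/0.09) = -0.04340
D(P‖Q) = 3.7380 bits.

3.7380 bits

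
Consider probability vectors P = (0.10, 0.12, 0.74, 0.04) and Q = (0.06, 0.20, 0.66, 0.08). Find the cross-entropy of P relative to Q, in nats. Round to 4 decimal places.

H(P,Q) = −Σ p·ln q.
  −0.10·ln(0.06) = 0.28134
  −0.12·ln(0.20) = 0.19313
  −0.74·ln(0.66) = 0.30748
  −0.04·ln(0.08) = 0.10103
H(P,Q) = 0.8830 nats.

0.8830 nats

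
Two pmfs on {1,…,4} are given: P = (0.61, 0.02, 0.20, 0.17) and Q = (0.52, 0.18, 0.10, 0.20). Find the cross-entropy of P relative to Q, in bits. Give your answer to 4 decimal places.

1.6841 bits

H(P,Q) = −Σ p·log₂ q.
  −0.61·log₂(0.52) = 0.57548
  −0.02·log₂(0.18) = 0.04948
  −0.20·log₂(0.10) = 0.66439
  −0.17·log₂(0.20) = 0.39473
H(P,Q) = 1.6841 bits.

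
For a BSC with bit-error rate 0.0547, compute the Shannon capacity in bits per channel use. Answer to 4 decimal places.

Binary symmetric channel: C = 1 − h₂(ε) where h₂ is the binary entropy function.
h₂(0.0547) = −0.0547·log₂0.0547 − 0.9453·log₂0.9453 = 0.3060.
C = 1 − 0.3060 = 0.6940 bits per channel use.

0.6940 bits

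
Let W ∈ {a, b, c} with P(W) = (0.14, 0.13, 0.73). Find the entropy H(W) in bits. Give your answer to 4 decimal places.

1.1112 bits

H(W) = −Σ p·log₂ p.
  −(0.14)·log₂(0.14) = 0.39711
  −(0.13)·log₂(0.13) = 0.38264
  −(0.73)·log₂(0.73) = 0.33144
Sum: 0.39711 + 0.38264 + 0.33144 = 1.1112 bits.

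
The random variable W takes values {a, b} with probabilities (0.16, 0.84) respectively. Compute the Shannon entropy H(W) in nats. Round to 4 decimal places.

H(W) = −Σ p·ln p.
  −(0.16)·ln(0.16) = 0.29321
  −(0.84)·ln(0.84) = 0.14646
Sum: 0.29321 + 0.14646 = 0.4397 nats.

0.4397 nats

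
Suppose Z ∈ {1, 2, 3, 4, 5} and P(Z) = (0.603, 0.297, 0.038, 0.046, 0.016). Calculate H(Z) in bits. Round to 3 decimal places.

H(Z) = −Σ p·log₂ p.
  −(0.603)·log₂(0.603) = 0.4401
  −(0.297)·log₂(0.297) = 0.5202
  −(0.038)·log₂(0.038) = 0.1793
  −(0.046)·log₂(0.046) = 0.2043
  −(0.016)·log₂(0.016) = 0.0955
Sum: 0.4401 + 0.5202 + 0.1793 + 0.2043 + 0.0955 = 1.439 bits.

1.439 bits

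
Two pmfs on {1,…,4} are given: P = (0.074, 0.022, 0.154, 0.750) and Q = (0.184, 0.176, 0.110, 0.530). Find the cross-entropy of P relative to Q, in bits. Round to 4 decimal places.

1.4132 bits

H(P,Q) = −Σ p·log₂ q.
  −0.074·log₂(0.184) = 0.18072
  −0.022·log₂(0.176) = 0.05514
  −0.154·log₂(0.110) = 0.49040
  −0.750·log₂(0.530) = 0.68695
H(P,Q) = 1.4132 bits.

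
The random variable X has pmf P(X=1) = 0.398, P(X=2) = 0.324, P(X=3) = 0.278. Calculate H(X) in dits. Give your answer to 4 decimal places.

0.4724 dits

H(X) = −Σ p·log₁₀ p.
  −(0.398)·log₁₀(0.398) = 0.15925
  −(0.324)·log₁₀(0.324) = 0.15858
  −(0.278)·log₁₀(0.278) = 0.15456
Sum: 0.15925 + 0.15858 + 0.15456 = 0.4724 dits.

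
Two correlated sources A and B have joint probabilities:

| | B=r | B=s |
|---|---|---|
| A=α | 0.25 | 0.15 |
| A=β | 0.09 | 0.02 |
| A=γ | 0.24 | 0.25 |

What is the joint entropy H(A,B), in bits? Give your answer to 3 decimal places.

H(A,B) = −Σ p(x,y)·log₂ p(x,y) over all 6 cells.
  cell (α,r): −0.25·log₂0.25 = 0.5000
  cell (α,s): −0.15·log₂0.15 = 0.4105
  cell (β,r): −0.09·log₂0.09 = 0.3127
  cell (β,s): −0.02·log₂0.02 = 0.1129
  cell (γ,r): −0.24·log₂0.24 = 0.4941
  cell (γ,s): −0.25·log₂0.25 = 0.5000
Sum = 2.330 bits.

2.330 bits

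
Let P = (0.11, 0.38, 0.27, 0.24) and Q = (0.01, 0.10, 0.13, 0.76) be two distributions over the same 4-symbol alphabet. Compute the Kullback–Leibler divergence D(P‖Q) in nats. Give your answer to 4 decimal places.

0.6918 nats

D(P‖Q) = Σ p·ln(p/q).
  0.11·ln(0.11/0.01) = 0.26377
  0.38·ln(0.38/0.10) = 0.50730
  0.27·ln(0.27/0.13) = 0.19734
  0.24·ln(0.24/0.76) = -0.27664
D(P‖Q) = 0.6918 nats.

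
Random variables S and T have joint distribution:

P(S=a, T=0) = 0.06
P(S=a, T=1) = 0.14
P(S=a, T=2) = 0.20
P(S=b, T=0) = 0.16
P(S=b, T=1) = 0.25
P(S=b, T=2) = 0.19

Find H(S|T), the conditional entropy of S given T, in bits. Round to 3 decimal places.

Marginals: p(S) = (0.4000, 0.6000), p(T) = (0.2200, 0.3900, 0.3900).
H(S|T) = Σ p(T) · H(S|T=·).
  T=0: p=0.2200, H(S|T=0) = 0.8454
  T=1: p=0.3900, H(S|T=1) = 0.9418
  T=2: p=0.3900, H(S|T=2) = 0.9995
Weighted sum = 0.943 bits.

0.943 bits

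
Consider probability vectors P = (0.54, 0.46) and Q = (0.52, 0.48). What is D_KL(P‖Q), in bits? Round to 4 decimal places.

D(P‖Q) = Σ p·log₂(p/q).
  0.54·log₂(0.54/0.52) = 0.02940
  0.46·log₂(0.46/0.48) = -0.02824
D(P‖Q) = 0.0012 bits.

0.0012 bits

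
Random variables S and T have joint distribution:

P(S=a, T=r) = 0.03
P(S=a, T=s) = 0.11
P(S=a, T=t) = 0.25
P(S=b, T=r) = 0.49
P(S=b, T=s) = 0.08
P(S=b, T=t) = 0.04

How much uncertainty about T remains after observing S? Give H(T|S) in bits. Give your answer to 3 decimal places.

Marginals: p(S) = (0.3900, 0.6100), p(T) = (0.5200, 0.1900, 0.2900).
H(T|S) = Σ p(S) · H(T|S=·).
  S=a: p=0.3900, H(T|S=a) = 1.2109
  S=b: p=0.6100, H(T|S=b) = 0.8960
Weighted sum = 1.019 bits.

1.019 bits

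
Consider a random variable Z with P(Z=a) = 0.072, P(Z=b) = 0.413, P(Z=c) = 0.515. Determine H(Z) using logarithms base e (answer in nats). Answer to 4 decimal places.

0.8964 nats

H(Z) = −Σ p·ln p.
  −(0.072)·ln(0.072) = 0.18944
  −(0.413)·ln(0.413) = 0.36522
  −(0.515)·ln(0.515) = 0.34175
Sum: 0.18944 + 0.36522 + 0.34175 = 0.8964 nats.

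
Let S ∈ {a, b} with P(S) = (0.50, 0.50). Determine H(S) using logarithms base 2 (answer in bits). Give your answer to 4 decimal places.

1.0000 bits

H(S) = −Σ p·log₂ p.
  −(0.50)·log₂(0.50) = 0.50000
  −(0.50)·log₂(0.50) = 0.50000
Sum: 0.50000 + 0.50000 = 1.0000 bits.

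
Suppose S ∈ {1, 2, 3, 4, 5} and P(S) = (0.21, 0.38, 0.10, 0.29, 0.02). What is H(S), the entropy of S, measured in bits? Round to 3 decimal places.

H(S) = −Σ p·log₂ p.
  −(0.21)·log₂(0.21) = 0.4728
  −(0.38)·log₂(0.38) = 0.5305
  −(0.10)·log₂(0.10) = 0.3322
  −(0.29)·log₂(0.29) = 0.5179
  −(0.02)·log₂(0.02) = 0.1129
Sum: 0.4728 + 0.5305 + 0.3322 + 0.5179 + 0.1129 = 1.966 bits.

1.966 bits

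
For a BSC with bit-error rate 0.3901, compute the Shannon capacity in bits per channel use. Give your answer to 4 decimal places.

Binary symmetric channel: C = 1 − h₂(ε) where h₂ is the binary entropy function.
h₂(0.3901) = −0.3901·log₂0.3901 − 0.6099·log₂0.6099 = 0.9649.
C = 1 − 0.9649 = 0.0351 bits per channel use.

0.0351 bits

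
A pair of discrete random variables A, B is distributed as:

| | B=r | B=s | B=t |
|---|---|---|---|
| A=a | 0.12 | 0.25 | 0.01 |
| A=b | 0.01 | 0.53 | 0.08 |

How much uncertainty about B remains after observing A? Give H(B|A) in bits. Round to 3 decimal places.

Chain rule: H(B|A) = H(A,B) − H(A).
Marginals: p(A) = (0.3800, 0.6200), p(B) = (0.1300, 0.7800, 0.0900).
H(A,B) = 1.7769 bits; H(A) = 0.9580 bits.
H(B|A) = 1.7769 − 0.9580 = 0.819 bits.

0.819 bits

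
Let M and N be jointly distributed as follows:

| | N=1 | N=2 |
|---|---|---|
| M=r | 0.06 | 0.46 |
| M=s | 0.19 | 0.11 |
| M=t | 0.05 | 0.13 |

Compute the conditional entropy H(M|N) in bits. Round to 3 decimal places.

1.282 bits

Chain rule: H(M|N) = H(M,N) − H(N).
Marginals: p(M) = (0.5200, 0.3000, 0.1800), p(N) = (0.3000, 0.7000).
H(M,N) = 2.1631 bits; H(N) = 0.8813 bits.
H(M|N) = 2.1631 − 0.8813 = 1.282 bits.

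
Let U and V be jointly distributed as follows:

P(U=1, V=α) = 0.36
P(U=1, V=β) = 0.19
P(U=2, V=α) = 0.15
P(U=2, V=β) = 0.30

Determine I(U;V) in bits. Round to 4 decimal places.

Marginals: p(U) = (0.5500, 0.4500), p(V) = (0.5100, 0.4900).
I(U;V) = Σ p(x,y)·log₂[p(x,y)/(p(x)p(y))].
  (1,α): 0.36·log₂(1.2834) = 0.12960
  (1,β): 0.19·log₂(0.7050) = -0.09581
  (2,α): 0.15·log₂(0.6536) = -0.09203
  (2,β): 0.30·log₂(1.3605) = 0.13326
Sum = 0.0750 bits.

0.0750 bits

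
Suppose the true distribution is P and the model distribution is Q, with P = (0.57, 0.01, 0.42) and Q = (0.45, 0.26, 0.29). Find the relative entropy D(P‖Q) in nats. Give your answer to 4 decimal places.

0.2577 nats

D(P‖Q) = Σ p·ln(p/q).
  0.57·ln(0.57/0.45) = 0.13474
  0.01·ln(0.01/0.26) = -0.03258
  0.42·ln(0.42/0.29) = 0.15556
D(P‖Q) = 0.2577 nats.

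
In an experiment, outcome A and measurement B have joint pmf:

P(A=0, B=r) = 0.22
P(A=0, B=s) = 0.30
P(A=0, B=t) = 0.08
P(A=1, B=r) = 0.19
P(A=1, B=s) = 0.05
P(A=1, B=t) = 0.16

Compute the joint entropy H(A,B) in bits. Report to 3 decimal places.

2.388 bits

H(A,B) = −Σ p(x,y)·log₂ p(x,y) over all 6 cells.
  cell (0,r): −0.22·log₂0.22 = 0.4806
  cell (0,s): −0.30·log₂0.30 = 0.5211
  cell (0,t): −0.08·log₂0.08 = 0.2915
  cell (1,r): −0.19·log₂0.19 = 0.4552
  cell (1,s): −0.05·log₂0.05 = 0.2161
  cell (1,t): −0.16·log₂0.16 = 0.4230
Sum = 2.388 bits.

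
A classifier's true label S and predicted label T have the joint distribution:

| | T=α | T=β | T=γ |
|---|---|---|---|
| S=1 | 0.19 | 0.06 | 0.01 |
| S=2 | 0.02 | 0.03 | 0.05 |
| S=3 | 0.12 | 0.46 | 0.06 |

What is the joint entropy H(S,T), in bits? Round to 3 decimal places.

H(S,T) = −Σ p(x,y)·log₂ p(x,y) over all 9 cells.
  cell (1,α): −0.19·log₂0.19 = 0.4552
  cell (1,β): −0.06·log₂0.06 = 0.2435
  cell (1,γ): −0.01·log₂0.01 = 0.0664
  cell (2,α): −0.02·log₂0.02 = 0.1129
  cell (2,β): −0.03·log₂0.03 = 0.1518
  cell (2,γ): −0.05·log₂0.05 = 0.2161
  cell (3,α): −0.12·log₂0.12 = 0.3671
  cell (3,β): −0.46·log₂0.46 = 0.5153
  cell (3,γ): −0.06·log₂0.06 = 0.2435
Sum = 2.372 bits.

2.372 bits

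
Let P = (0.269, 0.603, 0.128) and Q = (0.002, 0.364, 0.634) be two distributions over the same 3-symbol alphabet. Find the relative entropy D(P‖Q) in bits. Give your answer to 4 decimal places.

2.0459 bits

D(P‖Q) = Σ p·log₂(p/q).
  0.269·log₂(0.269/0.002) = 1.90222
  0.603·log₂(0.603/0.364) = 0.43912
  0.128·log₂(0.128/0.634) = -0.29547
D(P‖Q) = 2.0459 bits.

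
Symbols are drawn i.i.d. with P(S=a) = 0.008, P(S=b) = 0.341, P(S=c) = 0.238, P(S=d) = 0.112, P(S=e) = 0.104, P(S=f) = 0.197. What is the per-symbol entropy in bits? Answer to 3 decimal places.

H(S) = −Σ p·log₂ p.
  −(0.008)·log₂(0.008) = 0.0557
  −(0.341)·log₂(0.341) = 0.5293
  −(0.238)·log₂(0.238) = 0.4929
  −(0.112)·log₂(0.112) = 0.3537
  −(0.104)·log₂(0.104) = 0.3396
  −(0.197)·log₂(0.197) = 0.4617
Sum: 0.0557 + 0.5293 + 0.4929 + 0.3537 + 0.3396 + 0.4617 = 2.233 bits.

2.233 bits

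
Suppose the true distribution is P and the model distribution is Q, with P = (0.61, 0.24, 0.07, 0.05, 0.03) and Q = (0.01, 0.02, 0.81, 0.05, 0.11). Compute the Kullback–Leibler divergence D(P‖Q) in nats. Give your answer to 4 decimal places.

2.8936 nats

D(P‖Q) = Σ p·ln(p/q).
  0.61·ln(0.61/0.01) = 2.50763
  0.24·ln(0.24/0.02) = 0.59638
  0.07·ln(0.07/0.81) = -0.17140
  0.05·ln(0.05/0.05) = 0.00000
  0.03·ln(0.03/0.11) = -0.03898
D(P‖Q) = 2.8936 nats.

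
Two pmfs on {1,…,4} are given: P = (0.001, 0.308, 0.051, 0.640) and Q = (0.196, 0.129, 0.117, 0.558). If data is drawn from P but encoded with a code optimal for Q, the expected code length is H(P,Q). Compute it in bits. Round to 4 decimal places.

1.6089 bits

H(P,Q) = −Σ p·log₂ q.
  −0.001·log₂(0.196) = 0.00235
  −0.308·log₂(0.129) = 0.91000
  −0.051·log₂(0.117) = 0.15787
  −0.640·log₂(0.558) = 0.53866
H(P,Q) = 1.6089 bits.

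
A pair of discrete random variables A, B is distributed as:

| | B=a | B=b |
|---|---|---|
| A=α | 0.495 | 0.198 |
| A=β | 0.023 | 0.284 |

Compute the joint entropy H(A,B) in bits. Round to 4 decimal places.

H(A,B) = −Σ p(x,y)·log₂ p(x,y) over all 4 cells.
  cell (α,a): −0.495·log₂0.495 = 0.50218
  cell (α,b): −0.198·log₂0.198 = 0.46261
  cell (β,a): −0.023·log₂0.023 = 0.12517
  cell (β,b): −0.284·log₂0.284 = 0.51575
Sum = 1.6057 bits.

1.6057 bits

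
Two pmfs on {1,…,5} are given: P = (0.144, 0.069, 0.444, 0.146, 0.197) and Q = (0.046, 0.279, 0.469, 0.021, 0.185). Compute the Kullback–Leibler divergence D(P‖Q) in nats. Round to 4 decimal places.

0.3391 nats

D(P‖Q) = Σ p·ln(p/q).
  0.144·ln(0.144/0.046) = 0.16433
  0.069·ln(0.069/0.279) = -0.09640
  0.444·ln(0.444/0.469) = -0.02432
  0.146·ln(0.146/0.021) = 0.28311
  0.197·ln(0.197/0.185) = 0.01238
D(P‖Q) = 0.3391 nats.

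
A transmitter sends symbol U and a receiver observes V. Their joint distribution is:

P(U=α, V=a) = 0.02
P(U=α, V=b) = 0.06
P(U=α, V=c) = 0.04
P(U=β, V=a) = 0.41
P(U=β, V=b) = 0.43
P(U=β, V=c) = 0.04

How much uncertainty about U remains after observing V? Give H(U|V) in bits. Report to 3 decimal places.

Chain rule: H(U|V) = H(U,V) − H(V).
Marginals: p(U) = (0.1200, 0.8800), p(V) = (0.4300, 0.4900, 0.0800).
H(U,V) = 1.7789 bits; H(V) = 1.3194 bits.
H(U|V) = 1.7789 − 1.3194 = 0.460 bits.

0.460 bits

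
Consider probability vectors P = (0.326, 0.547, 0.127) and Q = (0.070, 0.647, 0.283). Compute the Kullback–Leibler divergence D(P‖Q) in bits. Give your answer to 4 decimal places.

0.4442 bits

D(P‖Q) = Σ p·log₂(p/q).
  0.326·log₂(0.326/0.070) = 0.72354
  0.547·log₂(0.547/0.647) = -0.13250
  0.127·log₂(0.127/0.283) = -0.14681
D(P‖Q) = 0.4442 bits.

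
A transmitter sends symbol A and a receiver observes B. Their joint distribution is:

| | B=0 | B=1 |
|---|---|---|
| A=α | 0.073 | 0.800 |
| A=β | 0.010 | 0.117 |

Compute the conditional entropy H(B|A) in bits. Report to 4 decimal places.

0.4126 bits

Marginals: p(A) = (0.8730, 0.1270), p(B) = (0.0830, 0.9170).
H(B|A) = Σ p(A) · H(B|A=·).
  A=α: p=0.8730, H(B|A=α) = 0.4148
  A=β: p=0.1270, H(B|A=β) = 0.3977
Weighted sum = 0.4126 bits.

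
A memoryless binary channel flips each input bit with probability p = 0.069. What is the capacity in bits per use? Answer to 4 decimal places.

0.6378 bits

Binary symmetric channel: C = 1 − h₂(ε) where h₂ is the binary entropy function.
h₂(0.069) = −0.069·log₂0.069 − 0.931·log₂0.931 = 0.3622.
C = 1 − 0.3622 = 0.6378 bits per channel use.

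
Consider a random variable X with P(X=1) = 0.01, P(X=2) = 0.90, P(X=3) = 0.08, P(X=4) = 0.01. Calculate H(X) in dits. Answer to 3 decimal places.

H(X) = −Σ p·log₁₀ p.
  −(0.01)·log₁₀(0.01) = 0.0200
  −(0.90)·log₁₀(0.90) = 0.0412
  −(0.08)·log₁₀(0.08) = 0.0878
  −(0.01)·log₁₀(0.01) = 0.0200
Sum: 0.0200 + 0.0412 + 0.0878 + 0.0200 = 0.169 dits.

0.169 dits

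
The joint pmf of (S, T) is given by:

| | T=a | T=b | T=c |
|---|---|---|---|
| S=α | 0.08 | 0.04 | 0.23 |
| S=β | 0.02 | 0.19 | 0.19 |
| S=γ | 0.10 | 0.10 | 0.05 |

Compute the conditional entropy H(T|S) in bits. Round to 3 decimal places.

1.310 bits

Chain rule: H(T|S) = H(S,T) − H(S).
Marginals: p(S) = (0.3500, 0.4000, 0.2500), p(T) = (0.2000, 0.3300, 0.4700).
H(S,T) = 2.8687 bits; H(S) = 1.5589 bits.
H(T|S) = 2.8687 − 1.5589 = 1.310 bits.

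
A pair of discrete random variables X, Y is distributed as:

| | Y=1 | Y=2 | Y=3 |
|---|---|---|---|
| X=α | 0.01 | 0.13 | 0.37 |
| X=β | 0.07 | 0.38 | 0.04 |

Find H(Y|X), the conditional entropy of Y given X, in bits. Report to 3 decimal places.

Marginals: p(X) = (0.5100, 0.4900), p(Y) = (0.0800, 0.5100, 0.4100).
H(Y|X) = Σ p(X) · H(Y|X=·).
  X=α: p=0.5100, H(Y|X=α) = 0.9498
  X=β: p=0.4900, H(Y|X=β) = 0.9806
Weighted sum = 0.965 bits.

0.965 bits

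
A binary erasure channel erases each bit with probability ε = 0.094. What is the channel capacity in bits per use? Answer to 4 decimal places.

0.9060 bits

Binary erasure channel: capacity C = 1 − ε.
C = 1 − 0.094 = 0.9060 bits per channel use.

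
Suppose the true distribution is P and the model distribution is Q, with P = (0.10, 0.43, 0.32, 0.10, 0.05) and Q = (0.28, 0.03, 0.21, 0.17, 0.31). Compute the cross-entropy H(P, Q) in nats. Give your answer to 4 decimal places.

2.3703 nats

H(P,Q) = −Σ p·ln q.
  −0.10·ln(0.28) = 0.12730
  −0.43·ln(0.03) = 1.50782
  −0.32·ln(0.21) = 0.49941
  −0.10·ln(0.17) = 0.17720
  −0.05·ln(0.31) = 0.05856
H(P,Q) = 2.3703 nats.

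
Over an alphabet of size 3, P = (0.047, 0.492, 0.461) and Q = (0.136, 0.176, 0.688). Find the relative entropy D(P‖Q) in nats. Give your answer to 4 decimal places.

0.2713 nats

D(P‖Q) = Σ p·ln(p/q).
  0.047·ln(0.047/0.136) = -0.04994
  0.492·ln(0.492/0.176) = 0.50577
  0.461·ln(0.461/0.688) = -0.18458
D(P‖Q) = 0.2713 nats.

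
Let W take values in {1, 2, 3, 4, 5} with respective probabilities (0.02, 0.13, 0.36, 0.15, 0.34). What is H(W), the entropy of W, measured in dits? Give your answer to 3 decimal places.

0.592 dits

H(W) = −Σ p·log₁₀ p.
  −(0.02)·log₁₀(0.02) = 0.0340
  −(0.13)·log₁₀(0.13) = 0.1152
  −(0.36)·log₁₀(0.36) = 0.1597
  −(0.15)·log₁₀(0.15) = 0.1236
  −(0.34)·log₁₀(0.34) = 0.1593
Sum: 0.0340 + 0.1152 + 0.1597 + 0.1236 + 0.1593 = 0.592 dits.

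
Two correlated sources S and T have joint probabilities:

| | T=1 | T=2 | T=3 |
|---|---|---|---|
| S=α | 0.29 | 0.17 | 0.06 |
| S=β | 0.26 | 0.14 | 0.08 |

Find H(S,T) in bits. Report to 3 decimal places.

2.390 bits

H(S,T) = −Σ p(x,y)·log₂ p(x,y) over all 6 cells.
  cell (α,1): −0.29·log₂0.29 = 0.5179
  cell (α,2): −0.17·log₂0.17 = 0.4346
  cell (α,3): −0.06·log₂0.06 = 0.2435
  cell (β,1): −0.26·log₂0.26 = 0.5053
  cell (β,2): −0.14·log₂0.14 = 0.3971
  cell (β,3): −0.08·log₂0.08 = 0.2915
Sum = 2.390 bits.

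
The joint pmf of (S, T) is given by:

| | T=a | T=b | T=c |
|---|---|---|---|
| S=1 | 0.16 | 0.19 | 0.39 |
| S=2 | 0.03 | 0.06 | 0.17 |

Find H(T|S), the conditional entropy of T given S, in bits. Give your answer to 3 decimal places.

1.411 bits

Marginals: p(S) = (0.7400, 0.2600), p(T) = (0.1900, 0.2500, 0.5600).
H(T|S) = Σ p(S) · H(T|S=·).
  S=1: p=0.7400, H(T|S=1) = 1.4684
  S=2: p=0.2600, H(T|S=2) = 1.2485
Weighted sum = 1.411 bits.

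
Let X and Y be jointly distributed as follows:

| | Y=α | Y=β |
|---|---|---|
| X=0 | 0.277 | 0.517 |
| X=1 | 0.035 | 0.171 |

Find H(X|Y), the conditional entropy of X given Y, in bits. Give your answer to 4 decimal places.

0.7146 bits

Marginals: p(X) = (0.7940, 0.2060), p(Y) = (0.3120, 0.6880).
H(X|Y) = Σ p(Y) · H(X|Y=·).
  Y=α: p=0.3120, H(X|Y=α) = 0.5065
  Y=β: p=0.6880, H(X|Y=β) = 0.8090
Weighted sum = 0.7146 bits.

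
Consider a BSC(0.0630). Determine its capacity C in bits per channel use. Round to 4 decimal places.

0.6608 bits

Binary symmetric channel: C = 1 − h₂(ε) where h₂ is the binary entropy function.
h₂(0.0630) = −0.0630·log₂0.0630 − 0.9370·log₂0.9370 = 0.3392.
C = 1 − 0.3392 = 0.6608 bits per channel use.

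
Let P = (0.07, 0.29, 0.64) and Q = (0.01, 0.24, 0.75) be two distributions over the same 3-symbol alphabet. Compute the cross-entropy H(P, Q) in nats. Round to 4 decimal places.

0.9203 nats

H(P,Q) = −Σ p·ln q.
  −0.07·ln(0.01) = 0.32236
  −0.29·ln(0.24) = 0.41386
  −0.64·ln(0.75) = 0.18412
H(P,Q) = 0.9203 nats.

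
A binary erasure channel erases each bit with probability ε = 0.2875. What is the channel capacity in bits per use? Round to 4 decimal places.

0.7125 bits

Binary erasure channel: capacity C = 1 − ε.
C = 1 − 0.2875 = 0.7125 bits per channel use.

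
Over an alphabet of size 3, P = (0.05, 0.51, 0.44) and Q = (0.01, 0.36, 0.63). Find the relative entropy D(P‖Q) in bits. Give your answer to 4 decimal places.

0.1445 bits

D(P‖Q) = Σ p·log₂(p/q).
  0.05·log₂(0.05/0.01) = 0.11610
  0.51·log₂(0.51/0.36) = 0.25628
  0.44·log₂(0.44/0.63) = -0.22785
D(P‖Q) = 0.1445 bits.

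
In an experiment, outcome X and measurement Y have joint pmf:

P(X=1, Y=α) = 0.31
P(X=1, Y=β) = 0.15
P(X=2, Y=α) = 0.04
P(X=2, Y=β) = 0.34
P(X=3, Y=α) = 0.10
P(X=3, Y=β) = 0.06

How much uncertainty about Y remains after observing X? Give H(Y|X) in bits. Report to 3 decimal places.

0.756 bits

Chain rule: H(Y|X) = H(X,Y) − H(X).
Marginals: p(X) = (0.4600, 0.3800, 0.1600), p(Y) = (0.4500, 0.5500).
H(X,Y) = 2.2250 bits; H(X) = 1.4688 bits.
H(Y|X) = 2.2250 − 1.4688 = 0.756 bits.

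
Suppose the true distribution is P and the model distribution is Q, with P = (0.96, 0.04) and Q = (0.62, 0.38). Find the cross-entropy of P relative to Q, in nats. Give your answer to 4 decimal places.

0.4976 nats

H(P,Q) = −Σ p·ln q.
  −0.96·ln(0.62) = 0.45891
  −0.04·ln(0.38) = 0.03870
H(P,Q) = 0.4976 nats.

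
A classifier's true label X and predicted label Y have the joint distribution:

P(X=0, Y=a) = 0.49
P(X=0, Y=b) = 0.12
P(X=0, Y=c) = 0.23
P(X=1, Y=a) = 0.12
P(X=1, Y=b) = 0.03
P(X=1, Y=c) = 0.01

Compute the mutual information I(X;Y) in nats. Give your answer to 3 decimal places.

Marginals: p(X) = (0.8400, 0.1600), p(Y) = (0.6100, 0.1500, 0.2400).
I(X;Y) = Σ p(x,y)·ln[p(x,y)/(p(x)p(y))].
  (0,a): 0.49·ln(0.9563) = -0.0219
  (0,b): 0.12·ln(0.9524) = -0.0059
  (0,c): 0.23·ln(1.1409) = 0.0303
  (1,a): 0.12·ln(1.2295) = 0.0248
  (1,b): 0.03·ln(1.2500) = 0.0067
  (1,c): 0.01·ln(0.2604) = -0.0135
Sum = 0.021 nats.

0.021 nats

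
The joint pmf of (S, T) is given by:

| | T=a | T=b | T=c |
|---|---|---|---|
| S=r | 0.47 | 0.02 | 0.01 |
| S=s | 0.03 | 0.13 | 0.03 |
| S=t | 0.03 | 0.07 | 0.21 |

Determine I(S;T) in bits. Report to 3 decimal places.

0.674 bits

Marginals: p(S) = (0.5000, 0.1900, 0.3100), p(T) = (0.5300, 0.2200, 0.2500).
I(S;T) = Σ p(x,y)·log₂[p(x,y)/(p(x)p(y))].
  (r,a): 0.47·log₂(1.7736) = 0.3885
  (r,b): 0.02·log₂(0.1818) = -0.0492
  (r,c): 0.01·log₂(0.0800) = -0.0364
  (s,a): 0.03·log₂(0.2979) = -0.0524
  (s,b): 0.13·log₂(3.1100) = 0.2128
  (s,c): 0.03·log₂(0.6316) = -0.0199
  (t,a): 0.03·log₂(0.1826) = -0.0736
  (t,b): 0.07·log₂(1.0264) = 0.0026
  (t,c): 0.21·log₂(2.7097) = 0.3020
Sum = 0.674 bits.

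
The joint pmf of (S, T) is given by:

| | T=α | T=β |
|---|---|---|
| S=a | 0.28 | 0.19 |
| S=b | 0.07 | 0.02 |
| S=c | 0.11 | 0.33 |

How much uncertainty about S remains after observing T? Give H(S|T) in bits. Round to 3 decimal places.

Chain rule: H(S|T) = H(S,T) − H(T).
Marginals: p(S) = (0.4700, 0.0900, 0.4400), p(T) = (0.4600, 0.5400).
H(S,T) = 2.2290 bits; H(T) = 0.9954 bits.
H(S|T) = 2.2290 − 0.9954 = 1.234 bits.

1.234 bits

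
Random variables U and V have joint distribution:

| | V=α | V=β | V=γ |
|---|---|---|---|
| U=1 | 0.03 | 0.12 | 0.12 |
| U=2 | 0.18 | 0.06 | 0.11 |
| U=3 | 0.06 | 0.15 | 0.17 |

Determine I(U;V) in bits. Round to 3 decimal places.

Marginals: p(U) = (0.2700, 0.3500, 0.3800), p(V) = (0.2700, 0.3300, 0.4000).
I(U;V) = H(U) + H(V) − H(U,V).
H(U) = 1.5706, H(V) = 1.5666, H(U,V) = 3.0137.
I(U;V) = 1.5706 + 1.5666 − 3.0137 = 0.123 bits.

0.123 bits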